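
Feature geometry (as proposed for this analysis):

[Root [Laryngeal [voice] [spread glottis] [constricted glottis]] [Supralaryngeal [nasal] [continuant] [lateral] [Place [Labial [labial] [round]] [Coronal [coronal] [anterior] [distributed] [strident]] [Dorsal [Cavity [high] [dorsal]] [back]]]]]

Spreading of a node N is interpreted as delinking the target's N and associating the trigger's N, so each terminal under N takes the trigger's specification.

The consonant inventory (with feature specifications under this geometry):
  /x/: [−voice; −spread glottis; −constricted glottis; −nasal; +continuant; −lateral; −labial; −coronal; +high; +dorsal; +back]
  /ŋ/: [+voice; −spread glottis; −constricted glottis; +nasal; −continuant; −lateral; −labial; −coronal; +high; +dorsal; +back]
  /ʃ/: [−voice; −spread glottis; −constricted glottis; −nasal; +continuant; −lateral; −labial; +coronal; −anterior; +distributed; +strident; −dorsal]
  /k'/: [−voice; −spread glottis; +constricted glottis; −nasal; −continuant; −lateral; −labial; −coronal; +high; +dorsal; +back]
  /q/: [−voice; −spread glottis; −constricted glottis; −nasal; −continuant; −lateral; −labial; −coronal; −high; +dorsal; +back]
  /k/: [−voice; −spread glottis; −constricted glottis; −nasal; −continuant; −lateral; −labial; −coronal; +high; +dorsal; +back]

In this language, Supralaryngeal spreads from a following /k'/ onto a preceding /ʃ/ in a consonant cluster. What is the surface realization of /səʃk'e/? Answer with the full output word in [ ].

Supralaryngeal immediately or transitively dominates [nasal], [continuant], [lateral], [labial], [round], [coronal], [anterior], [distributed], [strident], [high], [dorsal], [back].
Spreading Supralaryngeal from /k'/ onto /ʃ/ replaces those values with /k'/'s: [−nasal], [−continuant], [−lateral], [−labial], [−coronal], [+high], [+dorsal], [+back]. Features outside Supralaryngeal ([voice], [spread glottis], [constricted glottis]) stay as in /ʃ/.
This feature bundle is that of [k], so /səʃk'e/ surfaces as [səkk'e].

[səkk'e]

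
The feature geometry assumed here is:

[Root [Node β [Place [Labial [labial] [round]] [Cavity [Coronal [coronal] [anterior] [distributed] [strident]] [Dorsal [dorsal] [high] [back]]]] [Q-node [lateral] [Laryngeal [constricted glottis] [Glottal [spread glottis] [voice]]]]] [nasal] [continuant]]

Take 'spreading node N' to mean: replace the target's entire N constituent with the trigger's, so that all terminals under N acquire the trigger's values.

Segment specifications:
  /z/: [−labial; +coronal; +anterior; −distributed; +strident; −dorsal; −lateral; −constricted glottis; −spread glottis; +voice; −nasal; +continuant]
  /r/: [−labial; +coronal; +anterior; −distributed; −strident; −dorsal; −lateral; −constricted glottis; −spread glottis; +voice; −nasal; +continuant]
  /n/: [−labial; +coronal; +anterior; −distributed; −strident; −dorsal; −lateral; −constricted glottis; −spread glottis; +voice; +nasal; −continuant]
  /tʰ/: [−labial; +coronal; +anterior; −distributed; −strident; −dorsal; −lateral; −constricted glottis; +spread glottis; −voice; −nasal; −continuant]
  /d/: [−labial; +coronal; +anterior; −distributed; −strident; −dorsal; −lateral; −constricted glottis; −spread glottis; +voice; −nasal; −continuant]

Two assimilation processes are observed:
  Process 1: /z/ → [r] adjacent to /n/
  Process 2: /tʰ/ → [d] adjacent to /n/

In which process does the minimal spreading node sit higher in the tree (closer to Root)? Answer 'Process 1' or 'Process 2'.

In Process 1, [strident] changes, so the minimal spreading node is [strident] at depth 5.
Process 2 alters [voice], [spread glottis]; the lowest common ancestor is Glottal (depth 4 from Root).
Glottal (depth 4) sits above [strident] (depth 5), making Process 2 the one with the higher spreading node.

Process 2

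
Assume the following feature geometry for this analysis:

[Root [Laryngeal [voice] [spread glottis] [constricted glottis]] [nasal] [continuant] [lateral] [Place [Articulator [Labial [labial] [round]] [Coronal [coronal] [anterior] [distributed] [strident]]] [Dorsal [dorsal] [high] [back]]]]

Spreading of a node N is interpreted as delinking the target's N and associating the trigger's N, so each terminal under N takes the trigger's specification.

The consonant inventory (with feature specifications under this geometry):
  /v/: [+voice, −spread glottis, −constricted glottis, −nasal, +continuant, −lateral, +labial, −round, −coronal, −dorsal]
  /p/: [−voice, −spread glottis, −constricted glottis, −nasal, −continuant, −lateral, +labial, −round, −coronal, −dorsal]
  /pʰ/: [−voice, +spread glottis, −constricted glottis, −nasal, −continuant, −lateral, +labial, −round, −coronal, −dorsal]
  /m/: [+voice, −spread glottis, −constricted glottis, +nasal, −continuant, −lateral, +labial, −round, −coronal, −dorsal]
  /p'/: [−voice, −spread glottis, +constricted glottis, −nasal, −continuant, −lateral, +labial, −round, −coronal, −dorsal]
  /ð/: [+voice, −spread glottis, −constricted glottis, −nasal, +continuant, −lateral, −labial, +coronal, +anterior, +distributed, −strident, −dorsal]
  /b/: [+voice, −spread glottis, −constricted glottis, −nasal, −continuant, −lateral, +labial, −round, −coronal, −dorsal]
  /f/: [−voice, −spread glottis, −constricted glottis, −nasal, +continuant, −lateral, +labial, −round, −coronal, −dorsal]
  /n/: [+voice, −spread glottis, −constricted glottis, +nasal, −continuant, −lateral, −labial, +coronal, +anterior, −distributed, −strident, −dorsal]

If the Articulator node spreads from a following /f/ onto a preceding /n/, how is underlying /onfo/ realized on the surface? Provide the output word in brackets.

[omfo]

The Articulator node dominates the terminals [labial], [round], [coronal], [anterior], [distributed], [strident].
The target acquires /f/'s values for everything under Articulator — [+labial], [−round], [−coronal] — while keeping its own [voice], [spread glottis], [constricted glottis], ….
This feature bundle is that of [m], so /onfo/ surfaces as [omfo].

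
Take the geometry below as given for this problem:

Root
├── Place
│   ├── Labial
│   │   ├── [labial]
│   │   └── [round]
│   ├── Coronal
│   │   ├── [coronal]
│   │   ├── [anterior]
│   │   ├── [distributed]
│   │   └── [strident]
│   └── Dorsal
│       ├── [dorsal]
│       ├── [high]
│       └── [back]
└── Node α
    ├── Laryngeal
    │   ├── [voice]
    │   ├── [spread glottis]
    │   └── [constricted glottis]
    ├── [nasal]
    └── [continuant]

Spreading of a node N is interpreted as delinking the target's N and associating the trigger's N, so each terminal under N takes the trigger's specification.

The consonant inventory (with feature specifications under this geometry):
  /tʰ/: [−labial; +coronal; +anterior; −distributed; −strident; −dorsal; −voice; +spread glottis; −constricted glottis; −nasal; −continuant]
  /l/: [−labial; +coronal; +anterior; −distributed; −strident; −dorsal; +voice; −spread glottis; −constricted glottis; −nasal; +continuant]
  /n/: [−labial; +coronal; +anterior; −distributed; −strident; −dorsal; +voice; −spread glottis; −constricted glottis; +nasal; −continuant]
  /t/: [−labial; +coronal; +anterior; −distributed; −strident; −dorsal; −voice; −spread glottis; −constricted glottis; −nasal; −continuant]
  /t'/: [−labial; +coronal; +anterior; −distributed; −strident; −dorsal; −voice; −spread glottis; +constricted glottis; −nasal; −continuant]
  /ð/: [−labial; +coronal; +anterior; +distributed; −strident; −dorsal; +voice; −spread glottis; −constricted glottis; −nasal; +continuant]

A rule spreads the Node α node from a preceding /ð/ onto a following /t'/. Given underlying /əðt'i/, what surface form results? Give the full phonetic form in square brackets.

Node α immediately or transitively dominates [voice], [spread glottis], [constricted glottis], [nasal], [continuant].
The target acquires /ð/'s values for everything under Node α — [+voice], [−spread glottis], [−constricted glottis], [−nasal], [+continuant] — while keeping its own [labial], [coronal], [anterior], ….
This feature bundle is that of [l], so /əðt'i/ surfaces as [əðli].

[əðli]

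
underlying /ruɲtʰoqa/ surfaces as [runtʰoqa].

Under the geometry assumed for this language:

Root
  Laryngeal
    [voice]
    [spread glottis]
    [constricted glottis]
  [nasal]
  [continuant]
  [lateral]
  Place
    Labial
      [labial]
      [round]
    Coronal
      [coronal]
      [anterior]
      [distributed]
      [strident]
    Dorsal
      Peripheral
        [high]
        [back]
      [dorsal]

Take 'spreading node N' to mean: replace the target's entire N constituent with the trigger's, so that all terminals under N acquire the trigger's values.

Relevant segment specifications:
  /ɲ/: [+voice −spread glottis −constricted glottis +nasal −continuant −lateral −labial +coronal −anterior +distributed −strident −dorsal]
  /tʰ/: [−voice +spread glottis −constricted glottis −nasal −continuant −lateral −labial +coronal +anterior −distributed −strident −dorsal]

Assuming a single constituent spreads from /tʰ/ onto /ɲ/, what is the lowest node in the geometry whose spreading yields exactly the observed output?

/ɲ/ and [n] differ in [anterior], [distributed]; every other specified feature is identical.
In this geometry the lowest node dominating all of them is Coronal: every daughter of Coronal dominates only a proper subset, so no lower node suffices.
If Coronal spreads, every terminal under it takes /tʰ/'s value, producing [n] as observed.
Features on which the two segments disagree outside Coronal, such as [nasal], [voice], are unchanged — nothing dominating them spread, and Coronal is the minimal sufficient constituent.

Coronal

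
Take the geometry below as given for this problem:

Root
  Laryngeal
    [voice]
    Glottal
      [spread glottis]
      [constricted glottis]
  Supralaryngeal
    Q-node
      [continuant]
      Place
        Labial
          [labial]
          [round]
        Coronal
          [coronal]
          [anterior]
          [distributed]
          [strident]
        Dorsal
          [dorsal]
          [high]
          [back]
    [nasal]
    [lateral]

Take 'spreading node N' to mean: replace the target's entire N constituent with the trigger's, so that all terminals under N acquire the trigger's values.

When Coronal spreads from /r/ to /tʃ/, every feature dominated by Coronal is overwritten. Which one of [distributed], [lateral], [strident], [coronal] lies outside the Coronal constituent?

[lateral]

The terminals dominated by Coronal are [coronal], [anterior], [distributed], [strident].
Of the listed options, [distributed], [coronal], [strident] are among these and would be overwritten by spreading Coronal.
[lateral] attaches under Supralaryngeal, not under Coronal, so /tʃ/ retains its own value for [lateral].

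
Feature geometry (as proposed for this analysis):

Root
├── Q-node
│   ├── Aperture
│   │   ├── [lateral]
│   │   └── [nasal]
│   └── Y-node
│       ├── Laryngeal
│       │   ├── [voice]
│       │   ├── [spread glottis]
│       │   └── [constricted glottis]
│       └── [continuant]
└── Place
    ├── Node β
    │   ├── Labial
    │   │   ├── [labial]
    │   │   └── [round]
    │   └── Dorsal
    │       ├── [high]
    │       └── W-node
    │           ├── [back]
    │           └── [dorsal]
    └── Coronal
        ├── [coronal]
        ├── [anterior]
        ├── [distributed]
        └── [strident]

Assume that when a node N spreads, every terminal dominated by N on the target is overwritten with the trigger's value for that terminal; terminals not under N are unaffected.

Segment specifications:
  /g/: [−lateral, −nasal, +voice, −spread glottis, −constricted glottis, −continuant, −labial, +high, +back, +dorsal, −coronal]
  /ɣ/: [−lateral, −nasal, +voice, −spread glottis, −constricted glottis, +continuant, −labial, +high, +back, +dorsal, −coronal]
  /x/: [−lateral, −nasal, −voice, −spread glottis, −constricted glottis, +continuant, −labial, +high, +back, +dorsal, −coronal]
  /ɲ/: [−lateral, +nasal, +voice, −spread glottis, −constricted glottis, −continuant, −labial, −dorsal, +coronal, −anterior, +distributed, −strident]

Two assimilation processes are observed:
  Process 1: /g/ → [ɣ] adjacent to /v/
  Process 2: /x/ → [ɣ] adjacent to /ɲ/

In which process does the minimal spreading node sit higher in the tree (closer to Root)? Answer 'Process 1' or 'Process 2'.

Process 1

In Process 1, [continuant] changes, so the minimal spreading node is [continuant] at depth 3.
In Process 2, [voice] changes, so the minimal spreading node is [voice] at depth 4.
Depth 3 < depth 4; Process 1 involves the structurally higher constituent [continuant].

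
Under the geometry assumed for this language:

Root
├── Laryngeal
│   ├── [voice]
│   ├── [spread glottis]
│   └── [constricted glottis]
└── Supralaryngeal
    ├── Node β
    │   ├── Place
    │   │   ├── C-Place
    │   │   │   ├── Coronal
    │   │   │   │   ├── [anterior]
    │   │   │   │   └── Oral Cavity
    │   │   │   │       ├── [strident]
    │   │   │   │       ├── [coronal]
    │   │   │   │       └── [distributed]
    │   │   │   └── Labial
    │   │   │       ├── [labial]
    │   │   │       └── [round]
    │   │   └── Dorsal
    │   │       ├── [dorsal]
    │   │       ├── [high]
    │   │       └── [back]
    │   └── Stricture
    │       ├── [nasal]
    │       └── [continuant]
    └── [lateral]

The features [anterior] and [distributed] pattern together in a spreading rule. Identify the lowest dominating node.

Coronal

[anterior] is immediately dominated by Coronal.
[distributed] is immediately dominated by Oral Cavity.
Coronal is the lowest common ancestor — every listed feature sits under it, and no single subconstituent of Coronal covers them all.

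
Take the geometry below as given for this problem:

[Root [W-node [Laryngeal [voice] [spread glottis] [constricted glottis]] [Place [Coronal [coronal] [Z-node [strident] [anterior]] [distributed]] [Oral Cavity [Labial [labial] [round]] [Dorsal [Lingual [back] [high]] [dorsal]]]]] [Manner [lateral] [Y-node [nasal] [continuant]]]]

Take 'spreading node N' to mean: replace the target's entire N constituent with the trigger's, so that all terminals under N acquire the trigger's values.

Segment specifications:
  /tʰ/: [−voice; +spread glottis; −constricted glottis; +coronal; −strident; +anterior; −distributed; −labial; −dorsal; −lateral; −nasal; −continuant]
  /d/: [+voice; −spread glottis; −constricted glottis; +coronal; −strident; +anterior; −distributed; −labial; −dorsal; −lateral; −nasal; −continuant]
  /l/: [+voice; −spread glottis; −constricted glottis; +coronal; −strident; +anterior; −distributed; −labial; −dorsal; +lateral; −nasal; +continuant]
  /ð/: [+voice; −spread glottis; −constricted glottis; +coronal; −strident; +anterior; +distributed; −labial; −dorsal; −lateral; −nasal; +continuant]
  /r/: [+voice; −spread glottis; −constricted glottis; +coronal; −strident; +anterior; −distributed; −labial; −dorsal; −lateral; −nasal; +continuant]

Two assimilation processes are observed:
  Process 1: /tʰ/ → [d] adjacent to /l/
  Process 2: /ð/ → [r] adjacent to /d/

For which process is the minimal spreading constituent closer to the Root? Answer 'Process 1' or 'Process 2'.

Process 1

Process 1: the features that change are [voice], [spread glottis]; the minimal node is Laryngeal (depth 2).
In Process 2, [distributed] changes, so the minimal spreading node is [distributed] at depth 4.
Laryngeal is closer to Root than [distributed], so Process 1 spreads the higher node.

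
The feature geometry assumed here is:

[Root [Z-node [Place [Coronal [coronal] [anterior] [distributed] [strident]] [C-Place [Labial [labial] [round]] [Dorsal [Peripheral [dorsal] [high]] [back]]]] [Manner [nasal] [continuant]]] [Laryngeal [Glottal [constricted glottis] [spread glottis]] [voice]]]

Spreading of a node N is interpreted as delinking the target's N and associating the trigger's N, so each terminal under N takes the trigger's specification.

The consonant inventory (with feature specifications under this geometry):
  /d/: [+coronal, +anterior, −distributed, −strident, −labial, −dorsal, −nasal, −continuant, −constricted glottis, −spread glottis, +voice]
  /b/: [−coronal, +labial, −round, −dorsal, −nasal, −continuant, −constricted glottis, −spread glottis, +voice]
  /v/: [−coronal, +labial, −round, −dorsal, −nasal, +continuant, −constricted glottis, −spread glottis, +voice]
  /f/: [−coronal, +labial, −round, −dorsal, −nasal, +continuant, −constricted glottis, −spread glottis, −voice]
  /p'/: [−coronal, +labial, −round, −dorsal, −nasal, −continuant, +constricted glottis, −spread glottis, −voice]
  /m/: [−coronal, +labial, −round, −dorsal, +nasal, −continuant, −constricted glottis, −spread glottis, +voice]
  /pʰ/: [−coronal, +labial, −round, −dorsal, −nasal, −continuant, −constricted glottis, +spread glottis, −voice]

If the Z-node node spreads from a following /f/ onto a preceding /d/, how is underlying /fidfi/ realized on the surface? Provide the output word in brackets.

[fivfi]

The Z-node node dominates the terminals [coronal], [anterior], [distributed], [strident], [labial], [round], [dorsal], [high], [back], [nasal], [continuant].
After delinking /d/'s Z-node and linking /f/'s, the affected terminals become [−coronal], [+labial], [−round], [−dorsal], [−nasal], [+continuant]; [constricted glottis], [spread glottis], [voice] (outside Z-node) are retained from /d/.
The resulting bundle matches /v/ in the inventory; substituting it for /d/ gives [fivfi].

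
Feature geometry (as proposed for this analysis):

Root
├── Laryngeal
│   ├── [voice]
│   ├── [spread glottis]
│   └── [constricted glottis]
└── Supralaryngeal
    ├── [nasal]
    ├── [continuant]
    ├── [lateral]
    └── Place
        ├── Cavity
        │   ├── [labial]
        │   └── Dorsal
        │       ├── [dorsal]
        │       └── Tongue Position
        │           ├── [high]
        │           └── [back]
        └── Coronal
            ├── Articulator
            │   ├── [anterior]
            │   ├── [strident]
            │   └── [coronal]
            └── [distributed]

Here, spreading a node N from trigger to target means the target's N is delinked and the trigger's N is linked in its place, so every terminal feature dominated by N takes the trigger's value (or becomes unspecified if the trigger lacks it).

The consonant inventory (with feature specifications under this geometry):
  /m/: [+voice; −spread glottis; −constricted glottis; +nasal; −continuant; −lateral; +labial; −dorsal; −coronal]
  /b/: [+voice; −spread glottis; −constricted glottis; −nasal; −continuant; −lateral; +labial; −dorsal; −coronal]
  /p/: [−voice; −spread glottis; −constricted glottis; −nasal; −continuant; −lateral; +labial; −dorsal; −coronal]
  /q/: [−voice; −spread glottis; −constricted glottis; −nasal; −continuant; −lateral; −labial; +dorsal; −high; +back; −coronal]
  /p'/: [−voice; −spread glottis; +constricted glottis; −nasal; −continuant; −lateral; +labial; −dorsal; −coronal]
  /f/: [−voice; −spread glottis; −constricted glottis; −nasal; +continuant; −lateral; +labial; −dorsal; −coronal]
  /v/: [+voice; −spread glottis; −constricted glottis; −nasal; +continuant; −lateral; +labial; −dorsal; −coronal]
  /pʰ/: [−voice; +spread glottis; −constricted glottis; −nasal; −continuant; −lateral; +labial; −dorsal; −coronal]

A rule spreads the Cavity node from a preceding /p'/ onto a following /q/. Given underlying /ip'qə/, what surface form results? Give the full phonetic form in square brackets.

The Cavity node dominates the terminals [labial], [dorsal], [high], [back].
Spreading Cavity from /p'/ onto /q/ replaces those values with /p'/'s: [+labial], [−dorsal]. Features outside Cavity ([voice], [spread glottis], [constricted glottis], …) stay as in /q/.
Among the inventory, only /p/ has exactly this specification, giving the surface form [ip'pə].

[ip'pə]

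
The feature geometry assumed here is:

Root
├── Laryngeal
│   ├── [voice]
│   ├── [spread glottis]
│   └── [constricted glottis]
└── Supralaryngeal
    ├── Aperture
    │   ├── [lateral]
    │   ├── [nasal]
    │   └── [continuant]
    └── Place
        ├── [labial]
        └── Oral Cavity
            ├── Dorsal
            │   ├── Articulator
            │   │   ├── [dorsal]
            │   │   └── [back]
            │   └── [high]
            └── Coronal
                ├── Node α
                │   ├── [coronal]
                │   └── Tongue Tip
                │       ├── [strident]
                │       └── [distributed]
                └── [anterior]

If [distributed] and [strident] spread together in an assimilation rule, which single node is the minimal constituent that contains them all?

Tongue Tip

[distributed] is immediately dominated by Tongue Tip.
[strident] is immediately dominated by Tongue Tip.
The listed terminals split across distinct daughters of Tongue Tip, so Tongue Tip itself is the smallest node containing them all.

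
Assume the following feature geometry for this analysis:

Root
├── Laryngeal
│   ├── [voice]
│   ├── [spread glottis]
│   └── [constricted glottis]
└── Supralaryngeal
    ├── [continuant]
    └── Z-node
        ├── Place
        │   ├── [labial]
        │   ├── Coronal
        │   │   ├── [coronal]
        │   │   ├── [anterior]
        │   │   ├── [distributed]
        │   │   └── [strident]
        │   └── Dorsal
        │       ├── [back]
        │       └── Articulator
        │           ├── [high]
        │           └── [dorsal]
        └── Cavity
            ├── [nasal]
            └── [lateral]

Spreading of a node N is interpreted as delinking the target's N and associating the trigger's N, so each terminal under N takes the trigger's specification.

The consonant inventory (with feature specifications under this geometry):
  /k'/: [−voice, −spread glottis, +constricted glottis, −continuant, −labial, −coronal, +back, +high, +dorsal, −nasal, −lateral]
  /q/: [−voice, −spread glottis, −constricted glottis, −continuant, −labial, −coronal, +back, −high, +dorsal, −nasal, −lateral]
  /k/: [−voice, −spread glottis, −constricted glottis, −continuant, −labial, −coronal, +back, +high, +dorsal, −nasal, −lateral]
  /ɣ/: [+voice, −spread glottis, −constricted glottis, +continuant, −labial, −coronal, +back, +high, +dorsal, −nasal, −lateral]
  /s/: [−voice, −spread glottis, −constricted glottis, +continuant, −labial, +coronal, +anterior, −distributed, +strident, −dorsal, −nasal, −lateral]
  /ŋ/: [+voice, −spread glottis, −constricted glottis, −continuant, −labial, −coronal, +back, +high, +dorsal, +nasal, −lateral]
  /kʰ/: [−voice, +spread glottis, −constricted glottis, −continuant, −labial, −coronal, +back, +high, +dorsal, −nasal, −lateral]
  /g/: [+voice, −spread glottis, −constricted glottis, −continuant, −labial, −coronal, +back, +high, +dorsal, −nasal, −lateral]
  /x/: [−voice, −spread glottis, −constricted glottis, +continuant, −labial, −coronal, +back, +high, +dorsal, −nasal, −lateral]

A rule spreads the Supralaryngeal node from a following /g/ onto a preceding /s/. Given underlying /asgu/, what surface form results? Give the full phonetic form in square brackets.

Terminals under Supralaryngeal in this geometry: [continuant], [labial], [coronal], [anterior], [distributed], [strident], [back], [high], [dorsal], [nasal], [lateral].
Spreading Supralaryngeal from /g/ onto /s/ replaces those values with /g/'s: [−continuant], [−labial], [−coronal], [+back], [+high], [+dorsal], [−nasal], [−lateral]. Features outside Supralaryngeal ([voice], [spread glottis], [constricted glottis]) stay as in /s/.
The resulting bundle matches /k/ in the inventory; substituting it for /s/ gives [akgu].

[akgu]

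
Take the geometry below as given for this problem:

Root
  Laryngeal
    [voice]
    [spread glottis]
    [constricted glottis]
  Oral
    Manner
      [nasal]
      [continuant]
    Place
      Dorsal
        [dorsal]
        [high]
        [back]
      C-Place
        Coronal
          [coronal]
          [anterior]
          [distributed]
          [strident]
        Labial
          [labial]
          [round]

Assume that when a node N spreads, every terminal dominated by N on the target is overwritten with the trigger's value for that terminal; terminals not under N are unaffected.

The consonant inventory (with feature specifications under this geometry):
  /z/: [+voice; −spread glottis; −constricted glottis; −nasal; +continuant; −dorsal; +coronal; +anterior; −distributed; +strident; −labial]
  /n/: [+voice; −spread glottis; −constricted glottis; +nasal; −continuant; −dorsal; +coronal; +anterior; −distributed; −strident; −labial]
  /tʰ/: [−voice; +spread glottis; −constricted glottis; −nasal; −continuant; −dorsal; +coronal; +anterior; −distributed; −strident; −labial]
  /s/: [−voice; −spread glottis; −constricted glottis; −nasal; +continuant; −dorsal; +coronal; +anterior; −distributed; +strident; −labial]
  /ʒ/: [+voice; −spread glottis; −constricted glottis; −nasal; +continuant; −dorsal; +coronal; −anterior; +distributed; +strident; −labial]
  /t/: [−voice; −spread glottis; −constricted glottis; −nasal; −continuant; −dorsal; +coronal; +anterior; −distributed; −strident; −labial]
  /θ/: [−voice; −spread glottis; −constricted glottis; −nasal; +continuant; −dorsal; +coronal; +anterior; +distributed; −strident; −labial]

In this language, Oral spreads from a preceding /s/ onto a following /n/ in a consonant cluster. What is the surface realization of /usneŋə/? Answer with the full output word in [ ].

[uszeŋə]

Oral immediately or transitively dominates [nasal], [continuant], [dorsal], [high], [back], [coronal], [anterior], [distributed], [strident], [labial], [round].
The target acquires /s/'s values for everything under Oral — [−nasal], [+continuant], [−dorsal], [+coronal], [+anterior], [−distributed], [+strident], [−labial] — while keeping its own [voice], [spread glottis], [constricted glottis].
The resulting bundle matches /z/ in the inventory; substituting it for /n/ gives [uszeŋə].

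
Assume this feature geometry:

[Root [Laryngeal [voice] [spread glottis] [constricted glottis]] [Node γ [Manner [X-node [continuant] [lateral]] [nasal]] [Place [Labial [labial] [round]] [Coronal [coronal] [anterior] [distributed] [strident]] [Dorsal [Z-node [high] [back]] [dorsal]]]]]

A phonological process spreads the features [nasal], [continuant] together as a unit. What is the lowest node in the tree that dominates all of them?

Manner

[nasal] lies under Manner (below Node γ).
[continuant] lies under X-node (below Node γ).
The listed terminals split across distinct daughters of Manner, so Manner itself is the smallest node containing them all.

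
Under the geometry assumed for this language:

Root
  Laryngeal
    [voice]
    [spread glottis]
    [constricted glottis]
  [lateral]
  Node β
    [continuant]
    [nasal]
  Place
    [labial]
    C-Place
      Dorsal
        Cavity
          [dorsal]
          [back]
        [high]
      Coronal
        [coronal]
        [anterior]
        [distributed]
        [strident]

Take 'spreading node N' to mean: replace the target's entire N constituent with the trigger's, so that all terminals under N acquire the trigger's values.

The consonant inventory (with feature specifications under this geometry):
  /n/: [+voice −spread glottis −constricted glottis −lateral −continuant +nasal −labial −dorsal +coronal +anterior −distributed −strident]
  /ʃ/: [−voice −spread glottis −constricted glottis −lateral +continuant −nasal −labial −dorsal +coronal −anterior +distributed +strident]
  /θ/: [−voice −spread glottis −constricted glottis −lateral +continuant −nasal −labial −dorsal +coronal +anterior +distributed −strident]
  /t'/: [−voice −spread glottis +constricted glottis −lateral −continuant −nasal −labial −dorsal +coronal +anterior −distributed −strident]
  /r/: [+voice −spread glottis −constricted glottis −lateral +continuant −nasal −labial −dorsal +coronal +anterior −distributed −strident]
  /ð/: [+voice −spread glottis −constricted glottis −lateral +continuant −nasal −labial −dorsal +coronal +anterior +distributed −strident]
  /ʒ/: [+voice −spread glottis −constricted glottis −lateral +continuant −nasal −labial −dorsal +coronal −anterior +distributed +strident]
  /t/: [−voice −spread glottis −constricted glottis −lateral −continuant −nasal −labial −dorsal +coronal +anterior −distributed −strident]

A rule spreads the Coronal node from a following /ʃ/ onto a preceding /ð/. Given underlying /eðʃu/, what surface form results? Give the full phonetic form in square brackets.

Terminals under Coronal in this geometry: [coronal], [anterior], [distributed], [strident].
After delinking /ð/'s Coronal and linking /ʃ/'s, the affected terminals become [+coronal], [−anterior], [+distributed], [+strident]; [voice], [spread glottis], [constricted glottis], … (outside Coronal) are retained from /ð/.
Among the inventory, only /ʒ/ has exactly this specification, giving the surface form [eʒʃu].

[eʒʃu]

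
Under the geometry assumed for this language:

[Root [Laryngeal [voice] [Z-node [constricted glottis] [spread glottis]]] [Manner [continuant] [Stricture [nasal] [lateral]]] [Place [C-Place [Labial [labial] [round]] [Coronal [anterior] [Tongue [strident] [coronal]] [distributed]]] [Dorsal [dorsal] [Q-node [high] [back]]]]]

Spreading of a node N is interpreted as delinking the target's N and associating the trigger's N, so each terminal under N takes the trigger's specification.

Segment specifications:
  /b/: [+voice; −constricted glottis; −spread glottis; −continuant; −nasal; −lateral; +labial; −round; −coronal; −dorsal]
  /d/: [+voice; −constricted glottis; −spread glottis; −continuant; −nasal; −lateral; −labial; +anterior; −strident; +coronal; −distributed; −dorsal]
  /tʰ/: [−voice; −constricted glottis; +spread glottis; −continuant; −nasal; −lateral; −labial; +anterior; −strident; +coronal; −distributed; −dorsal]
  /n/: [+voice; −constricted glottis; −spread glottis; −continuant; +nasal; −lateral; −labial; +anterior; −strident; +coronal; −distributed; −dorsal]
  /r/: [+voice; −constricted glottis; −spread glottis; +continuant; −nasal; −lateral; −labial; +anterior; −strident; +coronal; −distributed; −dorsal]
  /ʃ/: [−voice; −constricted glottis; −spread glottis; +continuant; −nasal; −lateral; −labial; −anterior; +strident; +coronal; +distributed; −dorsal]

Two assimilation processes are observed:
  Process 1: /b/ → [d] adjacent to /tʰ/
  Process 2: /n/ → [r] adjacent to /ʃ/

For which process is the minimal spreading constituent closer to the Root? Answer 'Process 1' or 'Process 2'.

Process 2

Process 1: the features that change are [labial], [round], [coronal], [anterior], [distributed], [strident]; the minimal node is C-Place (depth 2).
Process 2 alters [nasal], [continuant]; the lowest common ancestor is Manner (depth 1 from Root).
Manner (depth 1) sits above C-Place (depth 2), making Process 2 the one with the higher spreading node.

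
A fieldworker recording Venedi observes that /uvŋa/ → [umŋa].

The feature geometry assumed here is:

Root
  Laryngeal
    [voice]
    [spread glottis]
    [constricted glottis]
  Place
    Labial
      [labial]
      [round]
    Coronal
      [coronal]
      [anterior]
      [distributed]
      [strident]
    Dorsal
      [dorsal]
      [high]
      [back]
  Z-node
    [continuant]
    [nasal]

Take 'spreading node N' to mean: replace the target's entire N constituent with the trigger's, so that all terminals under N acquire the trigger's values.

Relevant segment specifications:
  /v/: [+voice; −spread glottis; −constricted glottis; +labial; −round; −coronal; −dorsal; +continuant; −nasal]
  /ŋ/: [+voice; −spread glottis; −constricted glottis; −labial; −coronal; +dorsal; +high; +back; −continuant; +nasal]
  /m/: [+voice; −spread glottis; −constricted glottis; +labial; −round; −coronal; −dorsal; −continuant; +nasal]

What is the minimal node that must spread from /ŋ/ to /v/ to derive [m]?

Comparing /v/ with its surface form [m], the features that change are [nasal], [continuant].
These terminals are all dominated by Z-node, and no proper subconstituent of Z-node covers them all; Z-node is their lowest common ancestor.
Delinking /v/'s Z-node and associating /ŋ/'s Z-node gives precisely the feature bundle of [m].
Had Root spread, [labial], [dorsal] would have taken /ŋ/'s values; they stay as in /v/, confirming the spreading constituent is exactly Z-node.

Z-node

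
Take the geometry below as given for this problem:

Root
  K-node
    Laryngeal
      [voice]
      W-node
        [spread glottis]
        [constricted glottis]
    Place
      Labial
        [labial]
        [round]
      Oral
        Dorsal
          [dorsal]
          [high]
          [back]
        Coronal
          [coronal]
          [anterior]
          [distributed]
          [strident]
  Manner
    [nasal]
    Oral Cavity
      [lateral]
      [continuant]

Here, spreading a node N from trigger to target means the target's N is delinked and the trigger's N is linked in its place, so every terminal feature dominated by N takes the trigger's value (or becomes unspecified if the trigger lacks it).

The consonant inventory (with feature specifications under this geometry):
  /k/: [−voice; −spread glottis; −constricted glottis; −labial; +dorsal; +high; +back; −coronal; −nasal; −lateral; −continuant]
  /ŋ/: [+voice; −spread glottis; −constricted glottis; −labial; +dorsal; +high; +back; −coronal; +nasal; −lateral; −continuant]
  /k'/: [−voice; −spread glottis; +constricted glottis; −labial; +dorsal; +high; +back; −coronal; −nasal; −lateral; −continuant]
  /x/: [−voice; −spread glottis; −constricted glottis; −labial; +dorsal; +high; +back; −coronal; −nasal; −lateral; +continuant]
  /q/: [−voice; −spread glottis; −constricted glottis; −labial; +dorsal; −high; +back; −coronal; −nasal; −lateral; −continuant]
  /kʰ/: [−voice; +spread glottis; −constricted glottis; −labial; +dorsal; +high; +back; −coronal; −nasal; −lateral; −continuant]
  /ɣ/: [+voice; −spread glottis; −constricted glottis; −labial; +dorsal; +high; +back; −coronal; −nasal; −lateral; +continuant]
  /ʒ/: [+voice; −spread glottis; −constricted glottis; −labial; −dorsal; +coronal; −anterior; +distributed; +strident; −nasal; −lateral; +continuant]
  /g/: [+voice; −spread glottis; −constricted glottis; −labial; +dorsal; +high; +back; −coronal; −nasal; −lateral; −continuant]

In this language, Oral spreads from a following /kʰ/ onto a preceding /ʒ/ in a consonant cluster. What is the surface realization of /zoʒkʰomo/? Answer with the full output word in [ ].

The Oral node dominates the terminals [dorsal], [high], [back], [coronal], [anterior], [distributed], [strident].
After delinking /ʒ/'s Oral and linking /kʰ/'s, the affected terminals become [+dorsal], [+high], [+back], [−coronal]; [voice], [spread glottis], [constricted glottis], … (outside Oral) are retained from /ʒ/.
Among the inventory, only /ɣ/ has exactly this specification, giving the surface form [zoɣkʰomo].

[zoɣkʰomo]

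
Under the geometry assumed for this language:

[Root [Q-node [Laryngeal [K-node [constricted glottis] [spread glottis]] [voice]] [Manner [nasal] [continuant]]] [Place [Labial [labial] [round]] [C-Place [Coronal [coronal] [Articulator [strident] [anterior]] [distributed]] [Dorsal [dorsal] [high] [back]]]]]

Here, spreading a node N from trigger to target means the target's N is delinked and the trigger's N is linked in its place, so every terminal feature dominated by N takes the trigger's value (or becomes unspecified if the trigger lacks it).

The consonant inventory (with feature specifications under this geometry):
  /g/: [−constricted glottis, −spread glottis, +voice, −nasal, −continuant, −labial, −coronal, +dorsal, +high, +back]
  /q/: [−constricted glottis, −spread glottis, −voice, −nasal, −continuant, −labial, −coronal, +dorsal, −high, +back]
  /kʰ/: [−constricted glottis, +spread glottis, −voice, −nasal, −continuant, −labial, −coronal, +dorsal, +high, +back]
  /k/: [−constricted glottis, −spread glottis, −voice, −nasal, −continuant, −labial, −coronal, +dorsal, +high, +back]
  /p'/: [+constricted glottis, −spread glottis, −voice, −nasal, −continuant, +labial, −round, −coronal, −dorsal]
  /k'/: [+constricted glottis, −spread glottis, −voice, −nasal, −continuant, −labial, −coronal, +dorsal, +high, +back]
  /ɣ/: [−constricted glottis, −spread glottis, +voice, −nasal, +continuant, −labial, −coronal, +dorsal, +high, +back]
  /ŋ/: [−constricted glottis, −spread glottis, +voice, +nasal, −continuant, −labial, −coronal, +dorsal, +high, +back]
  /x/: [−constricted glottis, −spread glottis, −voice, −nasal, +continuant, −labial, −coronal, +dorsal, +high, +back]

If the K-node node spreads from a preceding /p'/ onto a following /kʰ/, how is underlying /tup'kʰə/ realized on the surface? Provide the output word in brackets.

K-node immediately or transitively dominates [constricted glottis], [spread glottis].
Spreading K-node from /p'/ onto /kʰ/ replaces those values with /p'/'s: [+constricted glottis], [−spread glottis]. Features outside K-node ([voice], [nasal], [continuant], …) stay as in /kʰ/.
Among the inventory, only /k'/ has exactly this specification, giving the surface form [tup'k'ə].

[tup'k'ə]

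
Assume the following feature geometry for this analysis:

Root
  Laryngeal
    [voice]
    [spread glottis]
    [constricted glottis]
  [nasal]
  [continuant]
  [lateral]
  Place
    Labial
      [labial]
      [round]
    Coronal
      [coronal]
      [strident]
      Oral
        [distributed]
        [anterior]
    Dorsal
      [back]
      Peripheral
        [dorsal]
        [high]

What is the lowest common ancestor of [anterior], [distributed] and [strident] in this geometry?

Coronal

[anterior] is immediately dominated by Oral.
[distributed] is immediately dominated by Oral.
[strident] is immediately dominated by Coronal.
The lowest node appearing on every path is Coronal; each proper daughter of Coronal fails to dominate at least one of the listed features.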